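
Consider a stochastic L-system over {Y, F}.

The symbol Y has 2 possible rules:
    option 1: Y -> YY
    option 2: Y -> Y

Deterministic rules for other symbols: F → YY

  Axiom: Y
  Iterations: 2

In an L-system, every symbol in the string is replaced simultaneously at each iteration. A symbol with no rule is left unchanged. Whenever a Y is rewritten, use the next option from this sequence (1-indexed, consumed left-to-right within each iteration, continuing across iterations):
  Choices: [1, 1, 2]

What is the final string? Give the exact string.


Answer: YYY

Derivation:
Step 0: Y
Step 1: YY  (used choices [1])
Step 2: YYY  (used choices [1, 2])


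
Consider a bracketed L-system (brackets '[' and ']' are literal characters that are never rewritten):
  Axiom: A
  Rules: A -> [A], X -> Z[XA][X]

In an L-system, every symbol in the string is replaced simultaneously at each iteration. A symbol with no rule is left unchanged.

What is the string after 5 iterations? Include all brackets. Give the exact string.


Step 0: A
Step 1: [A]
Step 2: [[A]]
Step 3: [[[A]]]
Step 4: [[[[A]]]]
Step 5: [[[[[A]]]]]

Answer: [[[[[A]]]]]


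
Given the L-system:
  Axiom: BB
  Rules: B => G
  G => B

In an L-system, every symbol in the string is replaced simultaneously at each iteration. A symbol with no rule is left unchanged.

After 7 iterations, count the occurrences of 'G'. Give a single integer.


Step 0: BB  (0 'G')
Step 1: GG  (2 'G')
Step 2: BB  (0 'G')
Step 3: GG  (2 'G')
Step 4: BB  (0 'G')
Step 5: GG  (2 'G')
Step 6: BB  (0 'G')
Step 7: GG  (2 'G')

Answer: 2


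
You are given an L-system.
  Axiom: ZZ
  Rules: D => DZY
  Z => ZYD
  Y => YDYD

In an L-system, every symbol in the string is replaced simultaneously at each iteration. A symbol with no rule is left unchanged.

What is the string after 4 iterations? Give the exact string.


Step 0: ZZ
Step 1: ZYDZYD
Step 2: ZYDYDYDDZYZYDYDYDDZY
Step 3: ZYDYDYDDZYYDYDDZYYDYDDZYDZYZYDYDYDZYDYDYDDZYYDYDDZYYDYDDZYDZYZYDYDYD
Step 4: ZYDYDYDDZYYDYDDZYYDYDDZYDZYZYDYDYDYDYDDZYYDYDDZYDZYZYDYDYDYDYDDZYYDYDDZYDZYZYDYDYDDZYZYDYDYDZYDYDYDDZYYDYDDZYYDYDDZYZYDYDYDDZYYDYDDZYYDYDDZYDZYZYDYDYDYDYDDZYYDYDDZYDZYZYDYDYDYDYDDZYYDYDDZYDZYZYDYDYDDZYZYDYDYDZYDYDYDDZYYDYDDZYYDYDDZY

Answer: ZYDYDYDDZYYDYDDZYYDYDDZYDZYZYDYDYDYDYDDZYYDYDDZYDZYZYDYDYDYDYDDZYYDYDDZYDZYZYDYDYDDZYZYDYDYDZYDYDYDDZYYDYDDZYYDYDDZYZYDYDYDDZYYDYDDZYYDYDDZYDZYZYDYDYDYDYDDZYYDYDDZYDZYZYDYDYDYDYDDZYYDYDDZYDZYZYDYDYDDZYZYDYDYDZYDYDYDDZYYDYDDZYYDYDDZY


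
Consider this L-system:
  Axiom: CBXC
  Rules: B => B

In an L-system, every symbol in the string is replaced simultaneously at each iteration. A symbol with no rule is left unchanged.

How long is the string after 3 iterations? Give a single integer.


Answer: 4

Derivation:
Step 0: length = 4
Step 1: length = 4
Step 2: length = 4
Step 3: length = 4


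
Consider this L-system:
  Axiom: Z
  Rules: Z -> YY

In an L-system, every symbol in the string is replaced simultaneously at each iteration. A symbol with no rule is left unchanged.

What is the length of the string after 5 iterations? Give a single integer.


Answer: 2

Derivation:
Step 0: length = 1
Step 1: length = 2
Step 2: length = 2
Step 3: length = 2
Step 4: length = 2
Step 5: length = 2


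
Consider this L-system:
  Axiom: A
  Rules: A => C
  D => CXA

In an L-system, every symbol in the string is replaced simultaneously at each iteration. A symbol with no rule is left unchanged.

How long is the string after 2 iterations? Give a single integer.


Answer: 1

Derivation:
Step 0: length = 1
Step 1: length = 1
Step 2: length = 1


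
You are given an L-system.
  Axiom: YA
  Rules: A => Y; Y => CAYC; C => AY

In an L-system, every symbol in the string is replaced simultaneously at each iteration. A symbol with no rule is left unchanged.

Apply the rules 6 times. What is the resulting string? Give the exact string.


Answer: YCAYCCAYCAYYCAYCAYYCAYCCAYCAYYCAYCAYAYYCAYCAYYCAYCCAYCAYYCAYCAYYCAYCCAYCAYYCAYCAYCAYCAYYCAYCAYAYYCAYCAYYCAYCCAYCAYYCAYCAYYCAYCCAYCAYYCAYCAYAYYCAYCAYYCAYCCAYCAYYCAYCAYYCAYCYCAYCCAYCAYYCAYCAYYCAYCCAYCAYYCAYCAYAYYCAYCAYYCAYCCAYCAYYCAYCAYYCAYCCAYCAYYCAYCAYAYYCAYCAYYCAYCCAYCAYYCAYCAYYCAYCYCAYCCAYCAYYCAYCAYYCAYCCAYCAYYCAYCAYAYYCAYCAYYCAYCCAYCAYYCAYCAYYCAYCCAYCAYYCAYCAYAYYCAYCAYYCAYCCAYCAYYCAYCAYYCAYCYCAYCCAYCAYYCAYCAYYCAYCCAYCAYYCAYCAYAYYCAYCAYYCAYCCAYCAYYCAYCAYYCAYCCAYCAYYCAYCAYAYYCAYCAYYCAYCCAYCAYYCAYCAYYCAYC

Derivation:
Step 0: YA
Step 1: CAYCY
Step 2: AYYCAYCAYCAYC
Step 3: YCAYCCAYCAYYCAYCAYYCAYCAYYCAYCAY
Step 4: CAYCAYYCAYCAYAYYCAYCAYYCAYCCAYCAYYCAYCAYYCAYCCAYCAYYCAYCAYYCAYCCAYCAYYCAYCAYYCAYC
Step 5: AYYCAYCAYYCAYCCAYCAYYCAYCAYYCAYCYCAYCCAYCAYYCAYCAYYCAYCCAYCAYYCAYCAYAYYCAYCAYYCAYCCAYCAYYCAYCAYYCAYCCAYCAYYCAYCAYAYYCAYCAYYCAYCCAYCAYYCAYCAYYCAYCCAYCAYYCAYCAYAYYCAYCAYYCAYCCAYCAYYCAYCAYYCAYCCAYCAYYCAYCAY
Step 6: YCAYCCAYCAYYCAYCAYYCAYCCAYCAYYCAYCAYAYYCAYCAYYCAYCCAYCAYYCAYCAYYCAYCCAYCAYYCAYCAYCAYCAYYCAYCAYAYYCAYCAYYCAYCCAYCAYYCAYCAYYCAYCCAYCAYYCAYCAYAYYCAYCAYYCAYCCAYCAYYCAYCAYYCAYCYCAYCCAYCAYYCAYCAYYCAYCCAYCAYYCAYCAYAYYCAYCAYYCAYCCAYCAYYCAYCAYYCAYCCAYCAYYCAYCAYAYYCAYCAYYCAYCCAYCAYYCAYCAYYCAYCYCAYCCAYCAYYCAYCAYYCAYCCAYCAYYCAYCAYAYYCAYCAYYCAYCCAYCAYYCAYCAYYCAYCCAYCAYYCAYCAYAYYCAYCAYYCAYCCAYCAYYCAYCAYYCAYCYCAYCCAYCAYYCAYCAYYCAYCCAYCAYYCAYCAYAYYCAYCAYYCAYCCAYCAYYCAYCAYYCAYCCAYCAYYCAYCAYAYYCAYCAYYCAYCCAYCAYYCAYCAYYCAYC


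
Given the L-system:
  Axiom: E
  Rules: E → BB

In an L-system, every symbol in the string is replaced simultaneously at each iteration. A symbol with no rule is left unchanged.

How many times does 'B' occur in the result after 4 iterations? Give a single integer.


Answer: 2

Derivation:
Step 0: E  (0 'B')
Step 1: BB  (2 'B')
Step 2: BB  (2 'B')
Step 3: BB  (2 'B')
Step 4: BB  (2 'B')


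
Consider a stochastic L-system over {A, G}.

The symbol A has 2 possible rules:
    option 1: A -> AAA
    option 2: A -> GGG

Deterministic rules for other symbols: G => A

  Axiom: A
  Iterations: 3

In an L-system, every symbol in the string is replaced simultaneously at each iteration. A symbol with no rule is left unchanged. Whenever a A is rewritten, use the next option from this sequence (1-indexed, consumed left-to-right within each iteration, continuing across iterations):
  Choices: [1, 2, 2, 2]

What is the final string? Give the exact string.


Step 0: A
Step 1: AAA  (used choices [1])
Step 2: GGGGGGGGG  (used choices [2, 2, 2])
Step 3: AAAAAAAAA  (used choices [])

Answer: AAAAAAAAA


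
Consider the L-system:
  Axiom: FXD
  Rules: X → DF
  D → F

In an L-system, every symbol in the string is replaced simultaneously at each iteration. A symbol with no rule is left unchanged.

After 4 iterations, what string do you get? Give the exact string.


Step 0: FXD
Step 1: FDFF
Step 2: FFFF
Step 3: FFFF
Step 4: FFFF

Answer: FFFF


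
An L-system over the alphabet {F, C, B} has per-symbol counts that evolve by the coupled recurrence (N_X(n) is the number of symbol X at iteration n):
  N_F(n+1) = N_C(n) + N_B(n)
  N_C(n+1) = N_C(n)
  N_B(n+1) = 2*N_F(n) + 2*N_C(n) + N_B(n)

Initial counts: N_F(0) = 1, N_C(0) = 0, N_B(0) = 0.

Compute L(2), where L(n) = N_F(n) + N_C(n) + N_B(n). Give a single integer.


Step 0: N_F=1, N_C=0, N_B=0, L=1
Step 1: N_F=0, N_C=0, N_B=2, L=2
Step 2: N_F=2, N_C=0, N_B=2, L=4

Answer: 4


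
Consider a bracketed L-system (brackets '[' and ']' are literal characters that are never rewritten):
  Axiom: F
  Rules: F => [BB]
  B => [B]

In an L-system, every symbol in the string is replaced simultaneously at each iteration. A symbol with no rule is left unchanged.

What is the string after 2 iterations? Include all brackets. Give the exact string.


Step 0: F
Step 1: [BB]
Step 2: [[B][B]]

Answer: [[B][B]]


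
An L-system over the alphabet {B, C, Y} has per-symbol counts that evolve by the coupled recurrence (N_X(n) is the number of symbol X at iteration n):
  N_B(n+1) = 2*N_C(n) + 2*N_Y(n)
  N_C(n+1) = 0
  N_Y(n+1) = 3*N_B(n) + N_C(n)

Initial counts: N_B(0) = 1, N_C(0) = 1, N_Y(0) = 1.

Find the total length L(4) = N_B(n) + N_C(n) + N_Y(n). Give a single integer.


Answer: 120

Derivation:
Step 0: N_B=1, N_C=1, N_Y=1, L=3
Step 1: N_B=4, N_C=0, N_Y=4, L=8
Step 2: N_B=8, N_C=0, N_Y=12, L=20
Step 3: N_B=24, N_C=0, N_Y=24, L=48
Step 4: N_B=48, N_C=0, N_Y=72, L=120


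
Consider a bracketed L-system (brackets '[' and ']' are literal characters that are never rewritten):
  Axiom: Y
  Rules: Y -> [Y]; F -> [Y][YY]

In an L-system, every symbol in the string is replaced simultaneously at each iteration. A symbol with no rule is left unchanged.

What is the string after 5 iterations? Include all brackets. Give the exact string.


Step 0: Y
Step 1: [Y]
Step 2: [[Y]]
Step 3: [[[Y]]]
Step 4: [[[[Y]]]]
Step 5: [[[[[Y]]]]]

Answer: [[[[[Y]]]]]


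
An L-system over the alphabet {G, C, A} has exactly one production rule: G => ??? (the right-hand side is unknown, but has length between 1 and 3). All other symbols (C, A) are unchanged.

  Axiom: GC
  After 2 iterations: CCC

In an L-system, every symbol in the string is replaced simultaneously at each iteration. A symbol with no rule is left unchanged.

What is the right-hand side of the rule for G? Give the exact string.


Answer: CC

Derivation:
Trying G => CC:
  Step 0: GC
  Step 1: CCC
  Step 2: CCC
Matches the given result.


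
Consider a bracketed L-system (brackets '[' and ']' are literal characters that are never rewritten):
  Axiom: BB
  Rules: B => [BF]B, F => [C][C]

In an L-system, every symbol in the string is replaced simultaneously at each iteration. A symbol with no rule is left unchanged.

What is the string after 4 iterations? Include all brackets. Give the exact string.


Answer: [[[[BF]B[C][C]][BF]B[C][C]][[BF]B[C][C]][BF]B[C][C]][[[BF]B[C][C]][BF]B[C][C]][[BF]B[C][C]][BF]B[[[[BF]B[C][C]][BF]B[C][C]][[BF]B[C][C]][BF]B[C][C]][[[BF]B[C][C]][BF]B[C][C]][[BF]B[C][C]][BF]B

Derivation:
Step 0: BB
Step 1: [BF]B[BF]B
Step 2: [[BF]B[C][C]][BF]B[[BF]B[C][C]][BF]B
Step 3: [[[BF]B[C][C]][BF]B[C][C]][[BF]B[C][C]][BF]B[[[BF]B[C][C]][BF]B[C][C]][[BF]B[C][C]][BF]B
Step 4: [[[[BF]B[C][C]][BF]B[C][C]][[BF]B[C][C]][BF]B[C][C]][[[BF]B[C][C]][BF]B[C][C]][[BF]B[C][C]][BF]B[[[[BF]B[C][C]][BF]B[C][C]][[BF]B[C][C]][BF]B[C][C]][[[BF]B[C][C]][BF]B[C][C]][[BF]B[C][C]][BF]B


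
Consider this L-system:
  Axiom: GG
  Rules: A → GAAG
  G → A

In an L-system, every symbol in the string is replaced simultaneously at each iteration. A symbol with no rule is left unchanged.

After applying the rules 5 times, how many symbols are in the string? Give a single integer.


Step 0: length = 2
Step 1: length = 2
Step 2: length = 8
Step 3: length = 20
Step 4: length = 56
Step 5: length = 152

Answer: 152


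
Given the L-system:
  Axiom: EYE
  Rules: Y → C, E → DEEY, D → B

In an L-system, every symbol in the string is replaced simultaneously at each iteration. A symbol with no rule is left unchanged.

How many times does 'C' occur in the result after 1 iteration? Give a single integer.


Step 0: EYE  (0 'C')
Step 1: DEEYCDEEY  (1 'C')

Answer: 1


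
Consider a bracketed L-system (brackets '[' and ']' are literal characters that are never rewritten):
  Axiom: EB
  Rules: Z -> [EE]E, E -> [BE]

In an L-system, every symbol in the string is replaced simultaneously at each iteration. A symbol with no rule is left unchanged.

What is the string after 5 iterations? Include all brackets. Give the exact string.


Answer: [B[B[B[B[BE]]]]]B

Derivation:
Step 0: EB
Step 1: [BE]B
Step 2: [B[BE]]B
Step 3: [B[B[BE]]]B
Step 4: [B[B[B[BE]]]]B
Step 5: [B[B[B[B[BE]]]]]B


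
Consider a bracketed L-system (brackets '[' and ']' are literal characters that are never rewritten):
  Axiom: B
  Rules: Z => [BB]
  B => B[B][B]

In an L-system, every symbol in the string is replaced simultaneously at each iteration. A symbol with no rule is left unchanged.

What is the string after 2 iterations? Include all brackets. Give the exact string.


Step 0: B
Step 1: B[B][B]
Step 2: B[B][B][B[B][B]][B[B][B]]

Answer: B[B][B][B[B][B]][B[B][B]]


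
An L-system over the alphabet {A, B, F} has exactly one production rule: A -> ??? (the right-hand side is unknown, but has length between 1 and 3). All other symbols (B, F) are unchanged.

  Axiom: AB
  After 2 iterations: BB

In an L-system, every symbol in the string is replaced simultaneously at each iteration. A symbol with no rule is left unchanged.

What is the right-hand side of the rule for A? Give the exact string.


Answer: B

Derivation:
Trying A -> B:
  Step 0: AB
  Step 1: BB
  Step 2: BB
Matches the given result.


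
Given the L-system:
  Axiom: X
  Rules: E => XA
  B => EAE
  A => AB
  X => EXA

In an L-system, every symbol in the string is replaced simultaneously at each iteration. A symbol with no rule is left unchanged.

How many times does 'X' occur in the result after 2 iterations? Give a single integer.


Step 0: X  (1 'X')
Step 1: EXA  (1 'X')
Step 2: XAEXAAB  (2 'X')

Answer: 2


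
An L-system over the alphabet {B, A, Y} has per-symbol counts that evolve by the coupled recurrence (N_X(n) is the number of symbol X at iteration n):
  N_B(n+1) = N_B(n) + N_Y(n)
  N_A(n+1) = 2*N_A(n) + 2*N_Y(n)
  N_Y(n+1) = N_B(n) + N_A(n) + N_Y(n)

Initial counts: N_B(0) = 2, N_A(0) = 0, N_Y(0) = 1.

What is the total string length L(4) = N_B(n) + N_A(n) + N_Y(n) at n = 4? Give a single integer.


Answer: 232

Derivation:
Step 0: N_B=2, N_A=0, N_Y=1, L=3
Step 1: N_B=3, N_A=2, N_Y=3, L=8
Step 2: N_B=6, N_A=10, N_Y=8, L=24
Step 3: N_B=14, N_A=36, N_Y=24, L=74
Step 4: N_B=38, N_A=120, N_Y=74, L=232


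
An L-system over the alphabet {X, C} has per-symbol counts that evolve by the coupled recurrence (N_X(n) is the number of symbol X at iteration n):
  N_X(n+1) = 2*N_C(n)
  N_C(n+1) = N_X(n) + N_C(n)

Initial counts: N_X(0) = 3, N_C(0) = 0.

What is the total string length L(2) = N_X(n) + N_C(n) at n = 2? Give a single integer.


Step 0: N_X=3, N_C=0, L=3
Step 1: N_X=0, N_C=3, L=3
Step 2: N_X=6, N_C=3, L=9

Answer: 9


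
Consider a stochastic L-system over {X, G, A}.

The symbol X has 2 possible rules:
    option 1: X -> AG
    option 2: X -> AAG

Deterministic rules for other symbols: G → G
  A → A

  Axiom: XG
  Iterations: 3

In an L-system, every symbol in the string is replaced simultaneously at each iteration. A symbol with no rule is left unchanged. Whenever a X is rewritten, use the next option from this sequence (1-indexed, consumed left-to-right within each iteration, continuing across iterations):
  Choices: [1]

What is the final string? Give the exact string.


Step 0: XG
Step 1: AGG  (used choices [1])
Step 2: AGG  (used choices [])
Step 3: AGG  (used choices [])

Answer: AGG


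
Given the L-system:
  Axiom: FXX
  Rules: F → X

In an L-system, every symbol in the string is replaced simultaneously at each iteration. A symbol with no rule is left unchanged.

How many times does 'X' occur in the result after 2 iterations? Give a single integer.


Answer: 3

Derivation:
Step 0: FXX  (2 'X')
Step 1: XXX  (3 'X')
Step 2: XXX  (3 'X')


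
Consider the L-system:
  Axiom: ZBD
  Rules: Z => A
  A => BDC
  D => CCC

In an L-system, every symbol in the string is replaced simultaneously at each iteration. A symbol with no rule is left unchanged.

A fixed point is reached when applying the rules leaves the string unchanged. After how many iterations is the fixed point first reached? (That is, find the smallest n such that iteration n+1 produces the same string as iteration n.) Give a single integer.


Step 0: ZBD
Step 1: ABCCC
Step 2: BDCBCCC
Step 3: BCCCCBCCC
Step 4: BCCCCBCCC  (unchanged — fixed point at step 3)

Answer: 3


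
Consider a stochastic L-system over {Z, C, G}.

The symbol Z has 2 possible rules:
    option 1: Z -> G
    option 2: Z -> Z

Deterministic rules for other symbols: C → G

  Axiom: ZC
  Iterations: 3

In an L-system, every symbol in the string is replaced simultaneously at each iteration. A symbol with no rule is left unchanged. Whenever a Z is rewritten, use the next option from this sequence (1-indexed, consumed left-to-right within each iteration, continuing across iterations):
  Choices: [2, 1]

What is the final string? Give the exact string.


Answer: GG

Derivation:
Step 0: ZC
Step 1: ZG  (used choices [2])
Step 2: GG  (used choices [1])
Step 3: GG  (used choices [])


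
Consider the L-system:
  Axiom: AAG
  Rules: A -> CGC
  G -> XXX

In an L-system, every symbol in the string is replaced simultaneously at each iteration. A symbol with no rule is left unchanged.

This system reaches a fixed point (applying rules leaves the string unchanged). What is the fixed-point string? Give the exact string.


Step 0: AAG
Step 1: CGCCGCXXX
Step 2: CXXXCCXXXCXXX
Step 3: CXXXCCXXXCXXX  (unchanged — fixed point at step 2)

Answer: CXXXCCXXXCXXX


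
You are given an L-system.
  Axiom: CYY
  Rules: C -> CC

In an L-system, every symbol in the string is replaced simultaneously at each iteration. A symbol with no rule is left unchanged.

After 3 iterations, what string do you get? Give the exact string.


Step 0: CYY
Step 1: CCYY
Step 2: CCCCYY
Step 3: CCCCCCCCYY

Answer: CCCCCCCCYY


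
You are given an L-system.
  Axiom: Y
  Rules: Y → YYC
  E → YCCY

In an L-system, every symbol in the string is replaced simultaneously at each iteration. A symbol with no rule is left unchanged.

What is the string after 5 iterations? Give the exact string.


Answer: YYCYYCCYYCYYCCCYYCYYCCYYCYYCCCCYYCYYCCYYCYYCCCYYCYYCCYYCYYCCCCC

Derivation:
Step 0: Y
Step 1: YYC
Step 2: YYCYYCC
Step 3: YYCYYCCYYCYYCCC
Step 4: YYCYYCCYYCYYCCCYYCYYCCYYCYYCCCC
Step 5: YYCYYCCYYCYYCCCYYCYYCCYYCYYCCCCYYCYYCCYYCYYCCCYYCYYCCYYCYYCCCCC


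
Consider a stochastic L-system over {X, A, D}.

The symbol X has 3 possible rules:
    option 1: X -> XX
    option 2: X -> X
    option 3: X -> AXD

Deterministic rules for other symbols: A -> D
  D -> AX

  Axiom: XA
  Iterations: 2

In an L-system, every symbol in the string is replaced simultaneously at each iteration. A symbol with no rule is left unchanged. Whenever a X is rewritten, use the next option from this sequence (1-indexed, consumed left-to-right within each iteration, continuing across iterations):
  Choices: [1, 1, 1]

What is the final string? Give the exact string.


Step 0: XA
Step 1: XXD  (used choices [1])
Step 2: XXXXAX  (used choices [1, 1])

Answer: XXXXAX


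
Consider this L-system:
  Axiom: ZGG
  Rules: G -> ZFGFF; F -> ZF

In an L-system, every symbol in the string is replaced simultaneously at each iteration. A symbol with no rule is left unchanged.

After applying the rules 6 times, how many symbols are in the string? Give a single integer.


Answer: 141

Derivation:
Step 0: length = 3
Step 1: length = 11
Step 2: length = 25
Step 3: length = 45
Step 4: length = 71
Step 5: length = 103
Step 6: length = 141


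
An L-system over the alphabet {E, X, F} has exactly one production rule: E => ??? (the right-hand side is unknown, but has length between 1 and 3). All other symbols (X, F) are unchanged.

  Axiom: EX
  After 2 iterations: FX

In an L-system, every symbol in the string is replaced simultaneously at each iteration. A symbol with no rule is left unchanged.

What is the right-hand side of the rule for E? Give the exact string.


Answer: F

Derivation:
Trying E => F:
  Step 0: EX
  Step 1: FX
  Step 2: FX
Matches the given result.


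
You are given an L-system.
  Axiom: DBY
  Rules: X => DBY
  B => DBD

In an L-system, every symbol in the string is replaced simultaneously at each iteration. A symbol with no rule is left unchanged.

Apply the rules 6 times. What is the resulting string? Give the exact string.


Answer: DDDDDDDBDDDDDDY

Derivation:
Step 0: DBY
Step 1: DDBDY
Step 2: DDDBDDY
Step 3: DDDDBDDDY
Step 4: DDDDDBDDDDY
Step 5: DDDDDDBDDDDDY
Step 6: DDDDDDDBDDDDDDY


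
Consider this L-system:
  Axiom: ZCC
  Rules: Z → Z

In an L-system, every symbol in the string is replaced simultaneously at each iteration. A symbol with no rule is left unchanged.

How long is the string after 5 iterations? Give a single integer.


Step 0: length = 3
Step 1: length = 3
Step 2: length = 3
Step 3: length = 3
Step 4: length = 3
Step 5: length = 3

Answer: 3


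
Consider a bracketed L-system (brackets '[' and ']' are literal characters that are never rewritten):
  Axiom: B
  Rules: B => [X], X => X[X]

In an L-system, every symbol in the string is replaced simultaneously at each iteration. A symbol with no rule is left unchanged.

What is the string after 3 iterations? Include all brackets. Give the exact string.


Answer: [X[X][X[X]]]

Derivation:
Step 0: B
Step 1: [X]
Step 2: [X[X]]
Step 3: [X[X][X[X]]]


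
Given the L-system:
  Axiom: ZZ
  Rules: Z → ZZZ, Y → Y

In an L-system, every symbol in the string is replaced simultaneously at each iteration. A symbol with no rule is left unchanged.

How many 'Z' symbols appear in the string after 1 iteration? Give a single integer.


Answer: 6

Derivation:
Step 0: ZZ  (2 'Z')
Step 1: ZZZZZZ  (6 'Z')


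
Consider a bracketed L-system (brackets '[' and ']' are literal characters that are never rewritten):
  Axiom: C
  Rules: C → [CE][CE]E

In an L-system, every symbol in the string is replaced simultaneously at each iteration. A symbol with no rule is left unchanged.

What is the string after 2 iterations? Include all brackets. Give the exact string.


Step 0: C
Step 1: [CE][CE]E
Step 2: [[CE][CE]EE][[CE][CE]EE]E

Answer: [[CE][CE]EE][[CE][CE]EE]E


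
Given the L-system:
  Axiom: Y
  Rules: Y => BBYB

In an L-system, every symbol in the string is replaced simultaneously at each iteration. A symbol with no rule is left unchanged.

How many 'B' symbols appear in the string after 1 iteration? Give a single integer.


Step 0: Y  (0 'B')
Step 1: BBYB  (3 'B')

Answer: 3


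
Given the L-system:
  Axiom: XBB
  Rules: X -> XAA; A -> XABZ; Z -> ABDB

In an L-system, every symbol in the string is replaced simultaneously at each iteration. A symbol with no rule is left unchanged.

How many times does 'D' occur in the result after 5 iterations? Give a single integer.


Step 0: XBB  (0 'D')
Step 1: XAABB  (0 'D')
Step 2: XAAXABZXABZBB  (0 'D')
Step 3: XAAXABZXABZXAAXABZBABDBXAAXABZBABDBBB  (2 'D')
Step 4: XAAXABZXABZXAAXABZBABDBXAAXABZBABDBXAAXABZXABZXAAXABZBABDBBXABZBDBXAAXABZXABZXAAXABZBABDBBXABZBDBBB  (6 'D')
Step 5: XAAXABZXABZXAAXABZBABDBXAAXABZBABDBXAAXABZXABZXAAXABZBABDBBXABZBDBXAAXABZXABZXAAXABZBABDBBXABZBDBXAAXABZXABZXAAXABZBABDBXAAXABZBABDBXAAXABZXABZXAAXABZBABDBBXABZBDBBXAAXABZBABDBBDBXAAXABZXABZXAAXABZBABDBXAAXABZBABDBXAAXABZXABZXAAXABZBABDBBXABZBDBBXAAXABZBABDBBDBBB  (18 'D')

Answer: 18


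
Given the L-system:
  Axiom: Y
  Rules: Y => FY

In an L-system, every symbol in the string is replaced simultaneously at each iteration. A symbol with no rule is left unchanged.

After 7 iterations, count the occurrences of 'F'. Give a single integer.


Answer: 7

Derivation:
Step 0: Y  (0 'F')
Step 1: FY  (1 'F')
Step 2: FFY  (2 'F')
Step 3: FFFY  (3 'F')
Step 4: FFFFY  (4 'F')
Step 5: FFFFFY  (5 'F')
Step 6: FFFFFFY  (6 'F')
Step 7: FFFFFFFY  (7 'F')


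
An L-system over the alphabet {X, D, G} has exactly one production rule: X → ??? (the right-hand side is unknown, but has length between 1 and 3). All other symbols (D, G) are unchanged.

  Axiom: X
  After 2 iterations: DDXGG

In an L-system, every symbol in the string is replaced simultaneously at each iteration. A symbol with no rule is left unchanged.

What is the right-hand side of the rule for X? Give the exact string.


Trying X → DXG:
  Step 0: X
  Step 1: DXG
  Step 2: DDXGG
Matches the given result.

Answer: DXG


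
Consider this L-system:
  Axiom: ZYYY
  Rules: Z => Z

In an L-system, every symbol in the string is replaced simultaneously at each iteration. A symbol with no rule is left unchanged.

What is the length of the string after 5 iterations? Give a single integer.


Answer: 4

Derivation:
Step 0: length = 4
Step 1: length = 4
Step 2: length = 4
Step 3: length = 4
Step 4: length = 4
Step 5: length = 4


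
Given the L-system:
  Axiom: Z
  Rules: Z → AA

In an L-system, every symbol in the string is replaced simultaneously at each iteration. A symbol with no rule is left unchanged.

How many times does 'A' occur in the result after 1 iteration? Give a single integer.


Step 0: Z  (0 'A')
Step 1: AA  (2 'A')

Answer: 2


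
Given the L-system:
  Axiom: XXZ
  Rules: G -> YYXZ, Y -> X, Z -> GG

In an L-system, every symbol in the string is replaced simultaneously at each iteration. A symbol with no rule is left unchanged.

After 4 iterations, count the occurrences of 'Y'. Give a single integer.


Step 0: XXZ  (0 'Y')
Step 1: XXGG  (0 'Y')
Step 2: XXYYXZYYXZ  (4 'Y')
Step 3: XXXXXGGXXXGG  (0 'Y')
Step 4: XXXXXYYXZYYXZXXXYYXZYYXZ  (8 'Y')

Answer: 8


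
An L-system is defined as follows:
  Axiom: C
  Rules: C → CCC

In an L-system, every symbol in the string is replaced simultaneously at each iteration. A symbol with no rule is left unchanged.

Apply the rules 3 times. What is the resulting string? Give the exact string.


Step 0: C
Step 1: CCC
Step 2: CCCCCCCCC
Step 3: CCCCCCCCCCCCCCCCCCCCCCCCCCC

Answer: CCCCCCCCCCCCCCCCCCCCCCCCCCC


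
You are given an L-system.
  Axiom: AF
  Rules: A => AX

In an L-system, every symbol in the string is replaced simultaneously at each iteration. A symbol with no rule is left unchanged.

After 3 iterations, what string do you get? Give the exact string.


Step 0: AF
Step 1: AXF
Step 2: AXXF
Step 3: AXXXF

Answer: AXXXF


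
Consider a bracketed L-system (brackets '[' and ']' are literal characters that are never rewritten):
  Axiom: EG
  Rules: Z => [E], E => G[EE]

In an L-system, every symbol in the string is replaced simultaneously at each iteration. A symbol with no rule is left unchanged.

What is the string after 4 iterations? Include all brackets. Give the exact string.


Step 0: EG
Step 1: G[EE]G
Step 2: G[G[EE]G[EE]]G
Step 3: G[G[G[EE]G[EE]]G[G[EE]G[EE]]]G
Step 4: G[G[G[G[EE]G[EE]]G[G[EE]G[EE]]]G[G[G[EE]G[EE]]G[G[EE]G[EE]]]]G

Answer: G[G[G[G[EE]G[EE]]G[G[EE]G[EE]]]G[G[G[EE]G[EE]]G[G[EE]G[EE]]]]G


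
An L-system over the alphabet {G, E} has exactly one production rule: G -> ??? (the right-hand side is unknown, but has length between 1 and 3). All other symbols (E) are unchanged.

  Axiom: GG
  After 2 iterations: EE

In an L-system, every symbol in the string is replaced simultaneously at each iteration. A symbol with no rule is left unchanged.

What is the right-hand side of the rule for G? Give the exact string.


Answer: E

Derivation:
Trying G -> E:
  Step 0: GG
  Step 1: EE
  Step 2: EE
Matches the given result.


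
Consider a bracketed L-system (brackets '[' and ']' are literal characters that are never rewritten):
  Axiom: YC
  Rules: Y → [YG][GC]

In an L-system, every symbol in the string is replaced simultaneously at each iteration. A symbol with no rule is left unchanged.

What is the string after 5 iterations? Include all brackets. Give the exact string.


Answer: [[[[[YG][GC]G][GC]G][GC]G][GC]G][GC]C

Derivation:
Step 0: YC
Step 1: [YG][GC]C
Step 2: [[YG][GC]G][GC]C
Step 3: [[[YG][GC]G][GC]G][GC]C
Step 4: [[[[YG][GC]G][GC]G][GC]G][GC]C
Step 5: [[[[[YG][GC]G][GC]G][GC]G][GC]G][GC]C


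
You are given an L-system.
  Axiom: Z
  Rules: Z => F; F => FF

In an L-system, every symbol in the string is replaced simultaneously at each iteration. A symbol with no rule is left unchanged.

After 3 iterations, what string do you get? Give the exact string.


Answer: FFFF

Derivation:
Step 0: Z
Step 1: F
Step 2: FF
Step 3: FFFF


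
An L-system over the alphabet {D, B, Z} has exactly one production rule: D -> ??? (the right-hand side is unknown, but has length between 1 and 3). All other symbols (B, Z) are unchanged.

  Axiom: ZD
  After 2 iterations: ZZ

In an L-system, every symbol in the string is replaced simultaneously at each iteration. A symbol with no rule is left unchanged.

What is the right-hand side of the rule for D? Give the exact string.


Answer: Z

Derivation:
Trying D -> Z:
  Step 0: ZD
  Step 1: ZZ
  Step 2: ZZ
Matches the given result.


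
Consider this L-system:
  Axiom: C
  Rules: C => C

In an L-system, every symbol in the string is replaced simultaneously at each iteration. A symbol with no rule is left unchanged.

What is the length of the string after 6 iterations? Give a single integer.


Answer: 1

Derivation:
Step 0: length = 1
Step 1: length = 1
Step 2: length = 1
Step 3: length = 1
Step 4: length = 1
Step 5: length = 1
Step 6: length = 1


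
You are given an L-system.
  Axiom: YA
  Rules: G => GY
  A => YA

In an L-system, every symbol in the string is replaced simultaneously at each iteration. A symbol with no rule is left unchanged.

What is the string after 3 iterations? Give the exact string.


Answer: YYYYA

Derivation:
Step 0: YA
Step 1: YYA
Step 2: YYYA
Step 3: YYYYA


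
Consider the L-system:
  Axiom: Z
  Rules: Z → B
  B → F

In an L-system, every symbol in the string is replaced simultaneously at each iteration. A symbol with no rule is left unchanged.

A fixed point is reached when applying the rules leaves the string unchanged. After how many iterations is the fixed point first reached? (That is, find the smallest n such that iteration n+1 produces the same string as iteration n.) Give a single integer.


Answer: 2

Derivation:
Step 0: Z
Step 1: B
Step 2: F
Step 3: F  (unchanged — fixed point at step 2)


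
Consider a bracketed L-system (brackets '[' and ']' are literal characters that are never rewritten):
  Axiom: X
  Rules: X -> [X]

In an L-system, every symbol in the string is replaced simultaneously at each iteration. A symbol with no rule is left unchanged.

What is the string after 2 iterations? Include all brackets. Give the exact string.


Answer: [[X]]

Derivation:
Step 0: X
Step 1: [X]
Step 2: [[X]]


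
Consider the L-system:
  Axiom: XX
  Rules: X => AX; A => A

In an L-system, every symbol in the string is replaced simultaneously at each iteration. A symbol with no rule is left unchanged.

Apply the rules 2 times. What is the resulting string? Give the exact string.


Step 0: XX
Step 1: AXAX
Step 2: AAXAAX

Answer: AAXAAX


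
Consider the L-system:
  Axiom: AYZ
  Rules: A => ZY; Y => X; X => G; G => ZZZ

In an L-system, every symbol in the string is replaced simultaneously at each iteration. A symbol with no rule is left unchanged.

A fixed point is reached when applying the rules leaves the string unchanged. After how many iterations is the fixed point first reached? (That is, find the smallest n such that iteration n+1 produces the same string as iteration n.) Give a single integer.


Step 0: AYZ
Step 1: ZYXZ
Step 2: ZXGZ
Step 3: ZGZZZZ
Step 4: ZZZZZZZZ
Step 5: ZZZZZZZZ  (unchanged — fixed point at step 4)

Answer: 4


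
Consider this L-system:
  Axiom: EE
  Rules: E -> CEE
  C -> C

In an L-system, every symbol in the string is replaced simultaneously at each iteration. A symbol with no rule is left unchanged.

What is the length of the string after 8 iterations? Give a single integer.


Step 0: length = 2
Step 1: length = 6
Step 2: length = 14
Step 3: length = 30
Step 4: length = 62
Step 5: length = 126
Step 6: length = 254
Step 7: length = 510
Step 8: length = 1022

Answer: 1022


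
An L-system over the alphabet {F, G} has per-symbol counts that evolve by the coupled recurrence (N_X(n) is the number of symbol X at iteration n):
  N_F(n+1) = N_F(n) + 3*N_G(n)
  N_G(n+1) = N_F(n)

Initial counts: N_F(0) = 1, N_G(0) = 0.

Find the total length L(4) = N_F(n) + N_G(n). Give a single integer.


Step 0: N_F=1, N_G=0, L=1
Step 1: N_F=1, N_G=1, L=2
Step 2: N_F=4, N_G=1, L=5
Step 3: N_F=7, N_G=4, L=11
Step 4: N_F=19, N_G=7, L=26

Answer: 26


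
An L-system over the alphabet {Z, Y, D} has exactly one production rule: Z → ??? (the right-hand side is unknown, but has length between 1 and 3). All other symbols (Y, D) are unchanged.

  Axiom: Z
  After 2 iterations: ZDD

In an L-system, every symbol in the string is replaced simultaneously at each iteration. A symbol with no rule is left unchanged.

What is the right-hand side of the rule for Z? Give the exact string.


Answer: ZD

Derivation:
Trying Z → ZD:
  Step 0: Z
  Step 1: ZD
  Step 2: ZDD
Matches the given result.


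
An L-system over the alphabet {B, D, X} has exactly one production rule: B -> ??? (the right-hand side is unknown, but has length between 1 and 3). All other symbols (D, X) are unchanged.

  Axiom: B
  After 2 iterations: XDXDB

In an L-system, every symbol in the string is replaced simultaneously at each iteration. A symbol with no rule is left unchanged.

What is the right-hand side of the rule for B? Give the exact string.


Trying B -> XDB:
  Step 0: B
  Step 1: XDB
  Step 2: XDXDB
Matches the given result.

Answer: XDB


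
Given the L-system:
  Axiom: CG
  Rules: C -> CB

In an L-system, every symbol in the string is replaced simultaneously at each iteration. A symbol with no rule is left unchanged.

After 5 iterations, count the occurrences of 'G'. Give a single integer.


Step 0: CG  (1 'G')
Step 1: CBG  (1 'G')
Step 2: CBBG  (1 'G')
Step 3: CBBBG  (1 'G')
Step 4: CBBBBG  (1 'G')
Step 5: CBBBBBG  (1 'G')

Answer: 1


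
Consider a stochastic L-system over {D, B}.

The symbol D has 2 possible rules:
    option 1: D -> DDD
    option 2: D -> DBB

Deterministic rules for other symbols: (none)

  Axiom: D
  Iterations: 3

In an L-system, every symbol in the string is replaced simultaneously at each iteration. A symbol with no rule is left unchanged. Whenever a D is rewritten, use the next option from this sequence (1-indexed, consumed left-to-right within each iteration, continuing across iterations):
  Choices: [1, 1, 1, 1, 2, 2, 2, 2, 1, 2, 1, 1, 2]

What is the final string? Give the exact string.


Answer: DBBDBBDBBDBBDDDDBBDDDDDDDBB

Derivation:
Step 0: D
Step 1: DDD  (used choices [1])
Step 2: DDDDDDDDD  (used choices [1, 1, 1])
Step 3: DBBDBBDBBDBBDDDDBBDDDDDDDBB  (used choices [2, 2, 2, 2, 1, 2, 1, 1, 2])


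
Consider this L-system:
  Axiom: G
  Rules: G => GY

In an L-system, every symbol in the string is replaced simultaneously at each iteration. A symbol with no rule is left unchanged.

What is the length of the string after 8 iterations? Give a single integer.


Answer: 9

Derivation:
Step 0: length = 1
Step 1: length = 2
Step 2: length = 3
Step 3: length = 4
Step 4: length = 5
Step 5: length = 6
Step 6: length = 7
Step 7: length = 8
Step 8: length = 9


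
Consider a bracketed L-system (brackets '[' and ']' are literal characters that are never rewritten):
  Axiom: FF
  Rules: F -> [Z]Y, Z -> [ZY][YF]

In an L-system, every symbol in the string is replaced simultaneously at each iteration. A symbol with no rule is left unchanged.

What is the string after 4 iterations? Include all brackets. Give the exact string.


Answer: [[[[ZY][YF]Y][Y[Z]Y]Y][Y[[ZY][YF]]Y]]Y[[[[ZY][YF]Y][Y[Z]Y]Y][Y[[ZY][YF]]Y]]Y

Derivation:
Step 0: FF
Step 1: [Z]Y[Z]Y
Step 2: [[ZY][YF]]Y[[ZY][YF]]Y
Step 3: [[[ZY][YF]Y][Y[Z]Y]]Y[[[ZY][YF]Y][Y[Z]Y]]Y
Step 4: [[[[ZY][YF]Y][Y[Z]Y]Y][Y[[ZY][YF]]Y]]Y[[[[ZY][YF]Y][Y[Z]Y]Y][Y[[ZY][YF]]Y]]Y


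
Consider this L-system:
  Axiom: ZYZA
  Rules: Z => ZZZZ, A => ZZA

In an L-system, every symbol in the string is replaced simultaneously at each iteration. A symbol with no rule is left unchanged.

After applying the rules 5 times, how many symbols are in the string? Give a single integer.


Step 0: length = 4
Step 1: length = 12
Step 2: length = 44
Step 3: length = 172
Step 4: length = 684
Step 5: length = 2732

Answer: 2732


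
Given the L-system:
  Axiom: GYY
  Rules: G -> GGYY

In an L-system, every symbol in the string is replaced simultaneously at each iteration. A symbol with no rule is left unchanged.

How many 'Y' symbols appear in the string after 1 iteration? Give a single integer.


Step 0: GYY  (2 'Y')
Step 1: GGYYYY  (4 'Y')

Answer: 4


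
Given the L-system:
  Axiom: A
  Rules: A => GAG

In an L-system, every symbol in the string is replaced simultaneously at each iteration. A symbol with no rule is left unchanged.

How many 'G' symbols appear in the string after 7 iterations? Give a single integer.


Answer: 14

Derivation:
Step 0: A  (0 'G')
Step 1: GAG  (2 'G')
Step 2: GGAGG  (4 'G')
Step 3: GGGAGGG  (6 'G')
Step 4: GGGGAGGGG  (8 'G')
Step 5: GGGGGAGGGGG  (10 'G')
Step 6: GGGGGGAGGGGGG  (12 'G')
Step 7: GGGGGGGAGGGGGGG  (14 'G')


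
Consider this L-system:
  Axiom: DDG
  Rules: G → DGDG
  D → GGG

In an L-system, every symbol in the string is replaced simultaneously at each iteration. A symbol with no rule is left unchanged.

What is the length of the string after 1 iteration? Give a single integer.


Step 0: length = 3
Step 1: length = 10

Answer: 10


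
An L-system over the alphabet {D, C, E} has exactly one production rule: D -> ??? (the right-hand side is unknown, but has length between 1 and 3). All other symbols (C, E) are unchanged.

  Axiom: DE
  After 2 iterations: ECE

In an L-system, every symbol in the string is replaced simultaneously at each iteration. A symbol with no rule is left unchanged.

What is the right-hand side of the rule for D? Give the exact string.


Answer: EC

Derivation:
Trying D -> EC:
  Step 0: DE
  Step 1: ECE
  Step 2: ECE
Matches the given result.


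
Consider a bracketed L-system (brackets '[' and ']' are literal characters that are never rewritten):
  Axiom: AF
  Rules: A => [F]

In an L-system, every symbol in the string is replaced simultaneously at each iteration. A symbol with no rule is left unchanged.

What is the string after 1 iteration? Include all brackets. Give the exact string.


Step 0: AF
Step 1: [F]F

Answer: [F]F


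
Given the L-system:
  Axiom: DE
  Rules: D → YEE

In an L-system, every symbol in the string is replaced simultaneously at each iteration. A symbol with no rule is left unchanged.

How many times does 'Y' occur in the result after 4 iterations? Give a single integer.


Answer: 1

Derivation:
Step 0: DE  (0 'Y')
Step 1: YEEE  (1 'Y')
Step 2: YEEE  (1 'Y')
Step 3: YEEE  (1 'Y')
Step 4: YEEE  (1 'Y')


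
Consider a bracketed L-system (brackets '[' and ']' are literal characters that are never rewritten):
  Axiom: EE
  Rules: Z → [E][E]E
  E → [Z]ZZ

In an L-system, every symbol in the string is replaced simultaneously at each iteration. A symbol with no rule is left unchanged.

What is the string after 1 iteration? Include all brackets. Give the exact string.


Answer: [Z]ZZ[Z]ZZ

Derivation:
Step 0: EE
Step 1: [Z]ZZ[Z]ZZ


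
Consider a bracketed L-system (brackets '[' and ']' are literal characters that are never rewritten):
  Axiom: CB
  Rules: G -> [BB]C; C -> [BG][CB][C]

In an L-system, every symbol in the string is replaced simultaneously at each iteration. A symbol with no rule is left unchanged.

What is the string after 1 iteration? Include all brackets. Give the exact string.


Answer: [BG][CB][C]B

Derivation:
Step 0: CB
Step 1: [BG][CB][C]B


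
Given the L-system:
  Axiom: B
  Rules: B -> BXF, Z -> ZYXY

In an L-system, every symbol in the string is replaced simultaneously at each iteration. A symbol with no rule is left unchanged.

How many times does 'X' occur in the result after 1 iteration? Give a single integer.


Answer: 1

Derivation:
Step 0: B  (0 'X')
Step 1: BXF  (1 'X')


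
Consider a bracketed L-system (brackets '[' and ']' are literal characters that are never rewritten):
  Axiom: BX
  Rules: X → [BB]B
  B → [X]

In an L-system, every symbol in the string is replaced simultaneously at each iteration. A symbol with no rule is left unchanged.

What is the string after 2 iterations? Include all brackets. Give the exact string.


Answer: [[BB]B][[X][X]][X]

Derivation:
Step 0: BX
Step 1: [X][BB]B
Step 2: [[BB]B][[X][X]][X]


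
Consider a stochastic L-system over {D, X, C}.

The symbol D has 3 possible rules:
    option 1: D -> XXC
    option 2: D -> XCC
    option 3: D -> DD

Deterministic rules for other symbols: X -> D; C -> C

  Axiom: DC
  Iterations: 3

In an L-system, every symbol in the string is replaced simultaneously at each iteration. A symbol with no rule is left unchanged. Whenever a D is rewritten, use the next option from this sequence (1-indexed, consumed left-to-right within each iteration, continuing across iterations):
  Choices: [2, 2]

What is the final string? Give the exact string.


Answer: XCCCCC

Derivation:
Step 0: DC
Step 1: XCCC  (used choices [2])
Step 2: DCCC  (used choices [])
Step 3: XCCCCC  (used choices [2])
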